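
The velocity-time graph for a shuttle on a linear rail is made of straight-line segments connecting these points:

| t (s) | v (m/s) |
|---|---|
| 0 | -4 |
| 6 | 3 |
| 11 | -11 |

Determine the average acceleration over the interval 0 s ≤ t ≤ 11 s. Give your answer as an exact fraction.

-7/11 m/s²

Average acceleration = Δv/Δt = (-11 − -4)/(11 − 0) = -7/11 m/s².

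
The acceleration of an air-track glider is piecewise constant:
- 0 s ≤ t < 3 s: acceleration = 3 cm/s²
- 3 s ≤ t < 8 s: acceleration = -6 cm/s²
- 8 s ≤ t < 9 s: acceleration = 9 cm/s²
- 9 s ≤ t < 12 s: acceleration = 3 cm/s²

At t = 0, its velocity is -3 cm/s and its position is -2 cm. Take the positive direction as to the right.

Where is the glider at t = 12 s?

On each constant-a segment, Δv = aΔt and Δx = v₀Δt + ½aΔt²; chain segment to segment.
0–3 s: v starts -3 cm/s; Δx = -3·3 + ½·3·3² = 4.5 cm; v ends 6 cm/s.
3–8 s: v starts 6 cm/s; Δx = 6·5 + ½·-6·5² = -45 cm; v ends -24 cm/s.
8–9 s: v starts -24 cm/s; Δx = -24·1 + ½·9·1² = -19.5 cm; v ends -15 cm/s.
9–12 s: v starts -15 cm/s; Δx = -15·3 + ½·3·3² = -31.5 cm; v ends -6 cm/s.
x(12) = -2 + Σ Δx = -93.5 cm.

-93.5 cm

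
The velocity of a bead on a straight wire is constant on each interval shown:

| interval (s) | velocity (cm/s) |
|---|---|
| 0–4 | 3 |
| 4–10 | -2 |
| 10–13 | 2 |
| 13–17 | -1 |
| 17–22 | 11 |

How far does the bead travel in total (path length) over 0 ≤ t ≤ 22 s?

Total distance travelled is ∫|v| dt — sum the magnitudes of each area piece.
0–4 s: |3| × 4 = 12 cm
4–10 s: |-2| × 6 = 12 cm
10–13 s: |2| × 3 = 6 cm
13–17 s: |-1| × 4 = 4 cm
17–22 s: |11| × 5 = 55 cm
Total distance = 89 cm

89 cm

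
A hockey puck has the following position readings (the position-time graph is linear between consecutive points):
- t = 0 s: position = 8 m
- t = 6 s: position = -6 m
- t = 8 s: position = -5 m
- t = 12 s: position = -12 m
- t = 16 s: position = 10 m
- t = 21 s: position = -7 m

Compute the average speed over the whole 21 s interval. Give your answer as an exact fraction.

61/21 m/s

Average speed = (total path length)/(elapsed time); on a piecewise-linear x-t graph the path length is Σ|Δx|.
0–6 s: |Δx| = |-6 − 8| = 14 m
6–8 s: |Δx| = |-5 − -6| = 1 m
8–12 s: |Δx| = |-12 − -5| = 7 m
12–16 s: |Δx| = |10 − -12| = 22 m
16–21 s: |Δx| = |-7 − 10| = 17 m
Total path = 61 m; average speed = 61/21 = 61/21 m/s.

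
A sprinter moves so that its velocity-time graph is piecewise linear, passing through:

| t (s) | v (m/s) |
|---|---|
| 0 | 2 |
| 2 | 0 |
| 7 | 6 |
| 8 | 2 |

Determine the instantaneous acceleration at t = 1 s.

-1 m/s²

Acceleration is the slope of the v-t graph on 0–2 s: (0 − 2)/(2 − 0) = -1 m/s².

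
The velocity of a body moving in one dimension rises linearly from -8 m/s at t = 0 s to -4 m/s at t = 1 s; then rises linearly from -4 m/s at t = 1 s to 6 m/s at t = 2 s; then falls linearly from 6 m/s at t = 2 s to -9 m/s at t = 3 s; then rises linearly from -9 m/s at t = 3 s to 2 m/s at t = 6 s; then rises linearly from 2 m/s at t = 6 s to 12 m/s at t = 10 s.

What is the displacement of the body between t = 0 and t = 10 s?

Displacement is the signed area under the v-t curve.
0–1 s: ½(-8 + -4)(1) = -6 m
1–2 s: ½(-4 + 6)(1) = 1 m
2–3 s: ½(6 + -9)(1) = -1.5 m
3–6 s: ½(-9 + 2)(3) = -10.5 m
6–10 s: ½(2 + 12)(4) = 28 m
Net displacement = 11 m

11 m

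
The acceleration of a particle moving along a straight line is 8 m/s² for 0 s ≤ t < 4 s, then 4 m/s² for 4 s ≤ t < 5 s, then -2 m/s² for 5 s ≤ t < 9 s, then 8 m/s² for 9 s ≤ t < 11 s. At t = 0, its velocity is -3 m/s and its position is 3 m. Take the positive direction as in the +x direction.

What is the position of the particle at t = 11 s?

On each constant-a segment, Δv = aΔt and Δx = v₀Δt + ½aΔt²; chain segment to segment.
0–4 s: v starts -3 m/s; Δx = -3·4 + ½·8·4² = 52 m; v ends 29 m/s.
4–5 s: v starts 29 m/s; Δx = 29·1 + ½·4·1² = 31 m; v ends 33 m/s.
5–9 s: v starts 33 m/s; Δx = 33·4 + ½·-2·4² = 116 m; v ends 25 m/s.
9–11 s: v starts 25 m/s; Δx = 25·2 + ½·8·2² = 66 m; v ends 41 m/s.
x(11) = 3 + Σ Δx = 268 m.

268 m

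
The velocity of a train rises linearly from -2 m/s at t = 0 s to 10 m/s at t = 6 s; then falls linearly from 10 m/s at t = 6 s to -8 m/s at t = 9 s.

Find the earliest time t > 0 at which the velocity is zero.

v changes sign on 0–6 s (from -2 to 10); the graph is linear there, so v = 0 at t = 0 + (2)·(6 − 0)/(10 − -2) = 1 s.

t = 1 s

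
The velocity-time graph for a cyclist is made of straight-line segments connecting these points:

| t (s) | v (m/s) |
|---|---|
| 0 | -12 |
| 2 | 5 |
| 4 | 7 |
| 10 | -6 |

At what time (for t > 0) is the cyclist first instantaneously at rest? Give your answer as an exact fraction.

v changes sign on 0–2 s (from -12 to 5); the graph is linear there, so v = 0 at t = 0 + (12)·(2 − 0)/(5 − -12) = 24/17 s.

t = 24/17 s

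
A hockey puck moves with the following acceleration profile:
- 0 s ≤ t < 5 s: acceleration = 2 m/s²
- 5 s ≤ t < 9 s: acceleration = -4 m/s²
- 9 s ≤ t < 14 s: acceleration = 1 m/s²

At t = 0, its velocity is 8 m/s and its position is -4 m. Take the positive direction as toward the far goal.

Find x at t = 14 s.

123.5 m

On each constant-a segment, Δv = aΔt and Δx = v₀Δt + ½aΔt²; chain segment to segment.
0–5 s: v starts 8 m/s; Δx = 8·5 + ½·2·5² = 65 m; v ends 18 m/s.
5–9 s: v starts 18 m/s; Δx = 18·4 + ½·-4·4² = 40 m; v ends 2 m/s.
9–14 s: v starts 2 m/s; Δx = 2·5 + ½·1·5² = 22.5 m; v ends 7 m/s.
x(14) = -4 + Σ Δx = 123.5 m.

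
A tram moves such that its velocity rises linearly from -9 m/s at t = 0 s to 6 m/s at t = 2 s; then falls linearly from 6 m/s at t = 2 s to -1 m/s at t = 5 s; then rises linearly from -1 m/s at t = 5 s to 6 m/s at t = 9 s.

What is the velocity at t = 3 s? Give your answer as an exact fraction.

On 2–5 s the graph is linear from 6 to -1 m/s: v(3) = 6 + (-1 − 6)·(3 − 2)/(5 − 2) = 11/3 m/s.

11/3 m/s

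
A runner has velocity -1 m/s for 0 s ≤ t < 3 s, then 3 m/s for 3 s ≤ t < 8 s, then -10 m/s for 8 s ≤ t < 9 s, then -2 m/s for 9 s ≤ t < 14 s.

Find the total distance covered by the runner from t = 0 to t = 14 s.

Distance (not displacement) is the total path length: add the absolute areas under v-t.
0–3 s: |-1| × 3 = 3 m
3–8 s: |3| × 5 = 15 m
8–9 s: |-10| × 1 = 10 m
9–14 s: |-2| × 5 = 10 m
Total distance = 38 m

38 m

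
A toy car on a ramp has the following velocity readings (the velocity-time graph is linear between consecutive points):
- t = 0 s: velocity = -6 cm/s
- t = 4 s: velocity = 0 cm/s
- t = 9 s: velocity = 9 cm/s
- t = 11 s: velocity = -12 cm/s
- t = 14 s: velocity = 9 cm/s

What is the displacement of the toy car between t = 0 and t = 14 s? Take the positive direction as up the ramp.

3 cm

Displacement is the signed area under the v-t curve.
0–4 s: ½(-6 + 0)(4) = -12 cm
4–9 s: ½(0 + 9)(5) = 22.5 cm
9–11 s: ½(9 + -12)(2) = -3 cm
11–14 s: ½(-12 + 9)(3) = -4.5 cm
Net displacement = 3 cm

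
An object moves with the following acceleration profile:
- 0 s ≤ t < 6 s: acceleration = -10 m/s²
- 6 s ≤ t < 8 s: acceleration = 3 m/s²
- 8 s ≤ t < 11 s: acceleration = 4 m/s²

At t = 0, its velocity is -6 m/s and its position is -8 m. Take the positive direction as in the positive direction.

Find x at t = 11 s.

On each constant-a segment, Δv = aΔt and Δx = v₀Δt + ½aΔt²; chain segment to segment.
0–6 s: v starts -6 m/s; Δx = -6·6 + ½·-10·6² = -216 m; v ends -66 m/s.
6–8 s: v starts -66 m/s; Δx = -66·2 + ½·3·2² = -126 m; v ends -60 m/s.
8–11 s: v starts -60 m/s; Δx = -60·3 + ½·4·3² = -162 m; v ends -48 m/s.
x(11) = -8 + Σ Δx = -512 m.

-512 m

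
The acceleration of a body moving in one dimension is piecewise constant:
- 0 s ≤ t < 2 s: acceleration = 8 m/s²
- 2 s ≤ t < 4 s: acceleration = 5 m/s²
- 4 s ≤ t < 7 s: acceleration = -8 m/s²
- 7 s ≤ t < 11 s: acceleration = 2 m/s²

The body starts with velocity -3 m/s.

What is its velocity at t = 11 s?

Δv equals the area under the a-t graph; then v = v₀ + Δv.
0–2 s: 8 × 2 = 16 m/s
2–4 s: 5 × 2 = 10 m/s
4–7 s: -8 × 3 = -24 m/s
7–11 s: 2 × 4 = 8 m/s
Δv = 10 m/s, so v(11) = -3 + (10) = 7 m/s.

7 m/s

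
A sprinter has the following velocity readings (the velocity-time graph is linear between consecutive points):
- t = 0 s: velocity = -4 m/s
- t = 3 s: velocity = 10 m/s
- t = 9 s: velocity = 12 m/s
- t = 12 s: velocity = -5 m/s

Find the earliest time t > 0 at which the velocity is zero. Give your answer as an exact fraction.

t = 6/7 s

v changes sign on 0–3 s (from -4 to 10); the graph is linear there, so v = 0 at t = 0 + (4)·(3 − 0)/(10 − -4) = 6/7 s.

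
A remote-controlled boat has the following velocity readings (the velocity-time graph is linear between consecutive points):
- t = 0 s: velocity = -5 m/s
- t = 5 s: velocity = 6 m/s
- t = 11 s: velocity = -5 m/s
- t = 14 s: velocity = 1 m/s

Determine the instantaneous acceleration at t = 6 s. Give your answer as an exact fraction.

-11/6 m/s²

Acceleration is the slope of the v-t graph on 5–11 s: (-5 − 6)/(11 − 5) = -11/6 m/s².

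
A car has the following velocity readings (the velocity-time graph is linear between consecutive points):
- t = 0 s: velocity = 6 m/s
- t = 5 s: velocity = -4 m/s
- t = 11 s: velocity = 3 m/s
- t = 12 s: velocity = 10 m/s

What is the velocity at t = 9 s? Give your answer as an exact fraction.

2/3 m/s

On 5–11 s the graph is linear from -4 to 3 m/s: v(9) = -4 + (3 − -4)·(9 − 5)/(11 − 5) = 2/3 m/s.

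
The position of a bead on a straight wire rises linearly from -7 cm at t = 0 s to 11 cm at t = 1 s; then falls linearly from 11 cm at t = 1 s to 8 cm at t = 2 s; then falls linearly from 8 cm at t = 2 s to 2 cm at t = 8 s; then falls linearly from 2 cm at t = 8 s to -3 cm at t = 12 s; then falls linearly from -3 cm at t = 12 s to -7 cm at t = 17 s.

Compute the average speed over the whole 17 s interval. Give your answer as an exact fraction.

Average speed = (total path length)/(elapsed time); on a piecewise-linear x-t graph the path length is Σ|Δx|.
0–1 s: |Δx| = |11 − -7| = 18 cm
1–2 s: |Δx| = |8 − 11| = 3 cm
2–8 s: |Δx| = |2 − 8| = 6 cm
8–12 s: |Δx| = |-3 − 2| = 5 cm
12–17 s: |Δx| = |-7 − -3| = 4 cm
Total path = 36 cm; average speed = 36/17 = 36/17 cm/s.

36/17 cm/s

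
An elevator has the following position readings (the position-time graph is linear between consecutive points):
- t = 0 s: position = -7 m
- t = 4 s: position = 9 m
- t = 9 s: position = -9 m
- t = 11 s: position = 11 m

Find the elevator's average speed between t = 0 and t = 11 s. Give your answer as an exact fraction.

Average speed = (total path length)/(elapsed time); on a piecewise-linear x-t graph the path length is Σ|Δx|.
0–4 s: |Δx| = |9 − -7| = 16 m
4–9 s: |Δx| = |-9 − 9| = 18 m
9–11 s: |Δx| = |11 − -9| = 20 m
Total path = 54 m; average speed = 54/11 = 54/11 m/s.

54/11 m/s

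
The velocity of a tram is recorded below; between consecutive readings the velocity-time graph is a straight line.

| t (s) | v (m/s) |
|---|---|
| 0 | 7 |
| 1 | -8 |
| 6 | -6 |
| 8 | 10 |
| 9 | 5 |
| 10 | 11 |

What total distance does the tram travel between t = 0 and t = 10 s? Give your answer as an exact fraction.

1883/30 m

Distance (not displacement) is the total path length: add the absolute areas under v-t.
0–1 s: v = 0 at t = 7/15 s; triangle areas 49/30 + 32/15 = 113/30 m
1–6 s: |½(-8 + -6)(5)| = 35 m
6–8 s: v = 0 at t = 6.75 s; triangle areas 2.25 + 6.25 = 8.5 m
8–9 s: |½(10 + 5)(1)| = 7.5 m
9–10 s: |½(5 + 11)(1)| = 8 m
Total distance = 1883/30 m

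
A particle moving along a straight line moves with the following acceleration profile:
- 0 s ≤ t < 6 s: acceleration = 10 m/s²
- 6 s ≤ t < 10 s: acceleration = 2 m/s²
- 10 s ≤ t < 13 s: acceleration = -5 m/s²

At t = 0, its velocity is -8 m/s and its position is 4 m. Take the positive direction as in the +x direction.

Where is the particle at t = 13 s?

517.5 m

On each constant-a segment, Δv = aΔt and Δx = v₀Δt + ½aΔt²; chain segment to segment.
0–6 s: v starts -8 m/s; Δx = -8·6 + ½·10·6² = 132 m; v ends 52 m/s.
6–10 s: v starts 52 m/s; Δx = 52·4 + ½·2·4² = 224 m; v ends 60 m/s.
10–13 s: v starts 60 m/s; Δx = 60·3 + ½·-5·3² = 157.5 m; v ends 45 m/s.
x(13) = 4 + Σ Δx = 517.5 m.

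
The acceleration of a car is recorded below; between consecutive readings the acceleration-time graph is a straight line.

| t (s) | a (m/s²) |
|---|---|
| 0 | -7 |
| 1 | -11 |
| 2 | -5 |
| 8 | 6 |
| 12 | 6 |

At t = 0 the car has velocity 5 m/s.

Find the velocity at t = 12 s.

Δv equals the area under the a-t graph; then v = v₀ + Δv.
0–1 s: ½(-7 + -11)(1) = -9 m/s
1–2 s: ½(-11 + -5)(1) = -8 m/s
2–8 s: ½(-5 + 6)(6) = 3 m/s
8–12 s: 6 × 4 = 24 m/s
Δv = 10 m/s, so v(12) = 5 + (10) = 15 m/s.

15 m/s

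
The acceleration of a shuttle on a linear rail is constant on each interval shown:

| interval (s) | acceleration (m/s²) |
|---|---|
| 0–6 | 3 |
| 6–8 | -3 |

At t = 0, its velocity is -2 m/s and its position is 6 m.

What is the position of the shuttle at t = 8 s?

On each constant-a segment, Δv = aΔt and Δx = v₀Δt + ½aΔt²; chain segment to segment.
0–6 s: v starts -2 m/s; Δx = -2·6 + ½·3·6² = 42 m; v ends 16 m/s.
6–8 s: v starts 16 m/s; Δx = 16·2 + ½·-3·2² = 26 m; v ends 10 m/s.
x(8) = 6 + Σ Δx = 74 m.

74 m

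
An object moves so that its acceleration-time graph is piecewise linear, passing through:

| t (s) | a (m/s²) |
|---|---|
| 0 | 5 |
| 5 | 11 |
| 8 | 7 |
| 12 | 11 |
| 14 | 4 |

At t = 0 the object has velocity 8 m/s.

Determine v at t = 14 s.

126 m/s

Δv equals the area under the a-t graph; then v = v₀ + Δv.
0–5 s: ½(5 + 11)(5) = 40 m/s
5–8 s: ½(11 + 7)(3) = 27 m/s
8–12 s: ½(7 + 11)(4) = 36 m/s
12–14 s: ½(11 + 4)(2) = 15 m/s
Δv = 118 m/s, so v(14) = 8 + (118) = 126 m/s.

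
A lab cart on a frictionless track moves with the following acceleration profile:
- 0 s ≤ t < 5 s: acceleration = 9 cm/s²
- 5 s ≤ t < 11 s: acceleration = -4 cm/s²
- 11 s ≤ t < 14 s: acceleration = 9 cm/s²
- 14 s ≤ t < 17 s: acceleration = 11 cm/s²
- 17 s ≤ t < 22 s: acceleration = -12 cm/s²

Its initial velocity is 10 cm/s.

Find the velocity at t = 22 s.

31 cm/s

Δv equals the area under the a-t graph; then v = v₀ + Δv.
0–5 s: 9 × 5 = 45 cm/s
5–11 s: -4 × 6 = -24 cm/s
11–14 s: 9 × 3 = 27 cm/s
14–17 s: 11 × 3 = 33 cm/s
17–22 s: -12 × 5 = -60 cm/s
Δv = 21 cm/s, so v(22) = 10 + (21) = 31 cm/s.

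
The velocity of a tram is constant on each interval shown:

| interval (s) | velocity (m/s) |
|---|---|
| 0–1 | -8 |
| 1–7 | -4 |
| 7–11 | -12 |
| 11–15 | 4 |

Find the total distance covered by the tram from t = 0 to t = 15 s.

Total distance travelled is ∫|v| dt — sum the magnitudes of each area piece.
0–1 s: |-8| × 1 = 8 m
1–7 s: |-4| × 6 = 24 m
7–11 s: |-12| × 4 = 48 m
11–15 s: |4| × 4 = 16 m
Total distance = 96 m

96 m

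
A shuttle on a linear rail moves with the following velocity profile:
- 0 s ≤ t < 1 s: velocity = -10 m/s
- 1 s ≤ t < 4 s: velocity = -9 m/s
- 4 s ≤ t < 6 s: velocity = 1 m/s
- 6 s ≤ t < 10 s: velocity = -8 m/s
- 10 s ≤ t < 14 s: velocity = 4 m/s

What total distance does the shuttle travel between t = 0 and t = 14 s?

Distance (not displacement) is the total path length: add the absolute areas under v-t.
0–1 s: |-10| × 1 = 10 m
1–4 s: |-9| × 3 = 27 m
4–6 s: |1| × 2 = 2 m
6–10 s: |-8| × 4 = 32 m
10–14 s: |4| × 4 = 16 m
Total distance = 87 m

87 m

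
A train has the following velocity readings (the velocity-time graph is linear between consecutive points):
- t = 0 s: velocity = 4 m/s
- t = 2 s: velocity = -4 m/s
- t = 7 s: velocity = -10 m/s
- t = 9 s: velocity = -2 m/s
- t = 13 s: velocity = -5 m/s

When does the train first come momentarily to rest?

v changes sign on 0–2 s (from 4 to -4); the graph is linear there, so v = 0 at t = 0 + (-4)·(2 − 0)/(-4 − 4) = 1 s.

t = 1 s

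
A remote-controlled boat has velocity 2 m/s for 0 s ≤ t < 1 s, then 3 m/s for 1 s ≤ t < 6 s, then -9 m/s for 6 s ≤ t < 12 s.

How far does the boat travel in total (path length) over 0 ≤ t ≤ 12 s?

71 m

Distance (not displacement) is the total path length: add the absolute areas under v-t.
0–1 s: |2| × 1 = 2 m
1–6 s: |3| × 5 = 15 m
6–12 s: |-9| × 6 = 54 m
Total distance = 71 m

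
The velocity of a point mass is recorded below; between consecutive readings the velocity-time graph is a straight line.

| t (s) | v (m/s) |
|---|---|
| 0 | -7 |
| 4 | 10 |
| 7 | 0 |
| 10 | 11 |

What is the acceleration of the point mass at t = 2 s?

Acceleration is the slope of the v-t graph on 0–4 s: (10 − -7)/(4 − 0) = 4.25 m/s².

4.25 m/s²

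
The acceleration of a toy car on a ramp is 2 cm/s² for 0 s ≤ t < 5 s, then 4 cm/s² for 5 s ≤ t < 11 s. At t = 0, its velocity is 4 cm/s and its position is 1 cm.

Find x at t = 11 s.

On each constant-a segment, Δv = aΔt and Δx = v₀Δt + ½aΔt²; chain segment to segment.
0–5 s: v starts 4 cm/s; Δx = 4·5 + ½·2·5² = 45 cm; v ends 14 cm/s.
5–11 s: v starts 14 cm/s; Δx = 14·6 + ½·4·6² = 156 cm; v ends 38 cm/s.
x(11) = 1 + Σ Δx = 202 cm.

202 cm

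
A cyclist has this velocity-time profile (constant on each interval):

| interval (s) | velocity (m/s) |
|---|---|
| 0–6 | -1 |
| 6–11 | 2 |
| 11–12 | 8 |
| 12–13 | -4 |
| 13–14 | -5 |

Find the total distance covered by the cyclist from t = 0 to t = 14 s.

Total distance travelled is ∫|v| dt — sum the magnitudes of each area piece.
0–6 s: |-1| × 6 = 6 m
6–11 s: |2| × 5 = 10 m
11–12 s: |8| × 1 = 8 m
12–13 s: |-4| × 1 = 4 m
13–14 s: |-5| × 1 = 5 m
Total distance = 33 m

33 m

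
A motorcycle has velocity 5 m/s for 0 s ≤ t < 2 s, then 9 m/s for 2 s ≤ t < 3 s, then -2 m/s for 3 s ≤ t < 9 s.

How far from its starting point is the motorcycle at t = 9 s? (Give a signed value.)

7 m

Net displacement equals the area under the velocity-time graph (areas below the axis count negative).
0–2 s: 5 × 2 = 10 m
2–3 s: 9 × 1 = 9 m
3–9 s: -2 × 6 = -12 m
Net displacement = 7 m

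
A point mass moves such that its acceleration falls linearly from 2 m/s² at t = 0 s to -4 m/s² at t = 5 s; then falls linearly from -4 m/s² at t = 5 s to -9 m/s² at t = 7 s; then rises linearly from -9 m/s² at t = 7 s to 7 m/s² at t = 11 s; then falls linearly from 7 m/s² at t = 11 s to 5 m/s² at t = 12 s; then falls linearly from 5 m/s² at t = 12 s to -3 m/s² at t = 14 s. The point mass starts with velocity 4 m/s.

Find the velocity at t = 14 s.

Δv equals the area under the a-t graph; then v = v₀ + Δv.
0–5 s: ½(2 + -4)(5) = -5 m/s
5–7 s: ½(-4 + -9)(2) = -13 m/s
7–11 s: ½(-9 + 7)(4) = -4 m/s
11–12 s: ½(7 + 5)(1) = 6 m/s
12–14 s: ½(5 + -3)(2) = 2 m/s
Δv = -14 m/s, so v(14) = 4 + (-14) = -10 m/s.

-10 m/s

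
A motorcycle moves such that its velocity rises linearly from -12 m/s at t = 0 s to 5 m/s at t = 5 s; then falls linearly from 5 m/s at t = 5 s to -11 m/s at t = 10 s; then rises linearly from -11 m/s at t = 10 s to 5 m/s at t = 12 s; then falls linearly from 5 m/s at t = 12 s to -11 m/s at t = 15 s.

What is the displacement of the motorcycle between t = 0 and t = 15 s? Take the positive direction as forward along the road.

-47.5 m

Net displacement equals the area under the velocity-time graph (areas below the axis count negative).
0–5 s: ½(-12 + 5)(5) = -17.5 m
5–10 s: ½(5 + -11)(5) = -15 m
10–12 s: ½(-11 + 5)(2) = -6 m
12–15 s: ½(5 + -11)(3) = -9 m
Net displacement = -47.5 m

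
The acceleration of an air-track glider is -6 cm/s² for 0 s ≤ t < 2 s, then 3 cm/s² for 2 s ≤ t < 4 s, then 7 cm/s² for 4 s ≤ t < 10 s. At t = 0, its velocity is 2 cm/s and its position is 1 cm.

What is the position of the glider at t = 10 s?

On each constant-a segment, Δv = aΔt and Δx = v₀Δt + ½aΔt²; chain segment to segment.
0–2 s: v starts 2 cm/s; Δx = 2·2 + ½·-6·2² = -8 cm; v ends -10 cm/s.
2–4 s: v starts -10 cm/s; Δx = -10·2 + ½·3·2² = -14 cm; v ends -4 cm/s.
4–10 s: v starts -4 cm/s; Δx = -4·6 + ½·7·6² = 102 cm; v ends 38 cm/s.
x(10) = 1 + Σ Δx = 81 cm.

81 cm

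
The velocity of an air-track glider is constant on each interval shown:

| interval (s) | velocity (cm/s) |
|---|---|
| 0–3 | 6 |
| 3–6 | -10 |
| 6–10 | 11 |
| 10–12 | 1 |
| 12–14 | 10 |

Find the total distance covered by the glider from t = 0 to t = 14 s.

114 cm

Total distance travelled is ∫|v| dt — sum the magnitudes of each area piece.
0–3 s: |6| × 3 = 18 cm
3–6 s: |-10| × 3 = 30 cm
6–10 s: |11| × 4 = 44 cm
10–12 s: |1| × 2 = 2 cm
12–14 s: |10| × 2 = 20 cm
Total distance = 114 cm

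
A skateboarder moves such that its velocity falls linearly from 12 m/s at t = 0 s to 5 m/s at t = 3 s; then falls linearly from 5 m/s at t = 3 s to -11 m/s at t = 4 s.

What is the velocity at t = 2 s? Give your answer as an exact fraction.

22/3 m/s

On 0–3 s the graph is linear from 12 to 5 m/s: v(2) = 12 + (5 − 12)·(2 − 0)/(3 − 0) = 22/3 m/s.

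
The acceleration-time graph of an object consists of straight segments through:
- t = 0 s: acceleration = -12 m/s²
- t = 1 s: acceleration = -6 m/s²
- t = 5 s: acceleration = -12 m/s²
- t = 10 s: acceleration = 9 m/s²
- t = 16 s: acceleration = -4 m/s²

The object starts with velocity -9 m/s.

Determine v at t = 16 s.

-46.5 m/s

Δv equals the area under the a-t graph; then v = v₀ + Δv.
0–1 s: ½(-12 + -6)(1) = -9 m/s
1–5 s: ½(-6 + -12)(4) = -36 m/s
5–10 s: ½(-12 + 9)(5) = -7.5 m/s
10–16 s: ½(9 + -4)(6) = 15 m/s
Δv = -37.5 m/s, so v(16) = -9 + (-37.5) = -46.5 m/s.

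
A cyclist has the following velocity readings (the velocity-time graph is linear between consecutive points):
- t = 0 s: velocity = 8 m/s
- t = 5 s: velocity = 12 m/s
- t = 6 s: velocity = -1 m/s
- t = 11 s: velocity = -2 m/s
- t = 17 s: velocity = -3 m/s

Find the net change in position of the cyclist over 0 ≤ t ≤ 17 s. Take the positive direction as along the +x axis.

Net displacement equals the area under the velocity-time graph (areas below the axis count negative).
0–5 s: ½(8 + 12)(5) = 50 m
5–6 s: ½(12 + -1)(1) = 5.5 m
6–11 s: ½(-1 + -2)(5) = -7.5 m
11–17 s: ½(-2 + -3)(6) = -15 m
Net displacement = 33 m

33 m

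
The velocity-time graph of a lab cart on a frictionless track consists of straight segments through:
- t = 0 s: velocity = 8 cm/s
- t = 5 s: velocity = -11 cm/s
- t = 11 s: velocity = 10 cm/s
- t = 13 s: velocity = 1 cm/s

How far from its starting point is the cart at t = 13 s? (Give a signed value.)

0.5 cm

Net displacement equals the area under the velocity-time graph (areas below the axis count negative).
0–5 s: ½(8 + -11)(5) = -7.5 cm
5–11 s: ½(-11 + 10)(6) = -3 cm
11–13 s: ½(10 + 1)(2) = 11 cm
Net displacement = 0.5 cm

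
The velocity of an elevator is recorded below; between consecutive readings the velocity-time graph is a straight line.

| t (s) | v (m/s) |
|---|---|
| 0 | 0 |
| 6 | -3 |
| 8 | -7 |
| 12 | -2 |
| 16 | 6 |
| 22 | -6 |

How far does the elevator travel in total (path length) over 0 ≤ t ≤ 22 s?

65 m

Distance (not displacement) is the total path length: add the absolute areas under v-t.
0–6 s: |½(0 + -3)(6)| = 9 m
6–8 s: |½(-3 + -7)(2)| = 10 m
8–12 s: |½(-7 + -2)(4)| = 18 m
12–16 s: v = 0 at t = 13 s; triangle areas 1 + 9 = 10 m
16–22 s: v = 0 at t = 19 s; triangle areas 9 + 9 = 18 m
Total distance = 65 m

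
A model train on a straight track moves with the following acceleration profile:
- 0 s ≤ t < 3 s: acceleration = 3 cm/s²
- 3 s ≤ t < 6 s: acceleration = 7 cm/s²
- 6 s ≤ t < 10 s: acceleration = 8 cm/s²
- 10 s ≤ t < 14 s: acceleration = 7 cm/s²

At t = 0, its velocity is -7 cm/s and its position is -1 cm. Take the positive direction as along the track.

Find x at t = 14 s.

461 cm

On each constant-a segment, Δv = aΔt and Δx = v₀Δt + ½aΔt²; chain segment to segment.
0–3 s: v starts -7 cm/s; Δx = -7·3 + ½·3·3² = -7.5 cm; v ends 2 cm/s.
3–6 s: v starts 2 cm/s; Δx = 2·3 + ½·7·3² = 37.5 cm; v ends 23 cm/s.
6–10 s: v starts 23 cm/s; Δx = 23·4 + ½·8·4² = 156 cm; v ends 55 cm/s.
10–14 s: v starts 55 cm/s; Δx = 55·4 + ½·7·4² = 276 cm; v ends 83 cm/s.
x(14) = -1 + Σ Δx = 461 cm.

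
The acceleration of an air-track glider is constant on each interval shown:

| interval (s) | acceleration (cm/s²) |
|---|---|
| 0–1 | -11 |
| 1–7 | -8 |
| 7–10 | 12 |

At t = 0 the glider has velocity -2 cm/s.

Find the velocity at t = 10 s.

-25 cm/s

Δv equals the area under the a-t graph; then v = v₀ + Δv.
0–1 s: -11 × 1 = -11 cm/s
1–7 s: -8 × 6 = -48 cm/s
7–10 s: 12 × 3 = 36 cm/s
Δv = -23 cm/s, so v(10) = -2 + (-23) = -25 cm/s.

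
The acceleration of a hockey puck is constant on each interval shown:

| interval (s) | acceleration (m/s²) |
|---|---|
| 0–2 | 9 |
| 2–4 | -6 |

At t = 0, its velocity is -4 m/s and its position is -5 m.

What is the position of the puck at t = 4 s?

21 m

On each constant-a segment, Δv = aΔt and Δx = v₀Δt + ½aΔt²; chain segment to segment.
0–2 s: v starts -4 m/s; Δx = -4·2 + ½·9·2² = 10 m; v ends 14 m/s.
2–4 s: v starts 14 m/s; Δx = 14·2 + ½·-6·2² = 16 m; v ends 2 m/s.
x(4) = -5 + Σ Δx = 21 m.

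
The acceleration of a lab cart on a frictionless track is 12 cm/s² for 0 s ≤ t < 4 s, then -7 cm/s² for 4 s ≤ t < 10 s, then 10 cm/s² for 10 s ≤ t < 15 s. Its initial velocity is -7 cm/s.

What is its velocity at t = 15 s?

Δv equals the area under the a-t graph; then v = v₀ + Δv.
0–4 s: 12 × 4 = 48 cm/s
4–10 s: -7 × 6 = -42 cm/s
10–15 s: 10 × 5 = 50 cm/s
Δv = 56 cm/s, so v(15) = -7 + (56) = 49 cm/s.

49 cm/s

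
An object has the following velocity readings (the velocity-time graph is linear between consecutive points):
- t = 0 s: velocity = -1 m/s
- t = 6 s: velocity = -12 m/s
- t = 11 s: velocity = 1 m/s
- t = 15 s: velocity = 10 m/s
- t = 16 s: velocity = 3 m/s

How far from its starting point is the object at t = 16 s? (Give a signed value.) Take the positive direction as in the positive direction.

Displacement is the signed area under the v-t curve.
0–6 s: ½(-1 + -12)(6) = -39 m
6–11 s: ½(-12 + 1)(5) = -27.5 m
11–15 s: ½(1 + 10)(4) = 22 m
15–16 s: ½(10 + 3)(1) = 6.5 m
Net displacement = -38 m

-38 m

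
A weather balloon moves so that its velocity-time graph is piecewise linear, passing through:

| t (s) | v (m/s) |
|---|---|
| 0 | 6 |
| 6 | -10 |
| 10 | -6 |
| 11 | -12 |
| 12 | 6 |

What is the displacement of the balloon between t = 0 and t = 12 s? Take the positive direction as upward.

Displacement is the signed area under the v-t curve.
0–6 s: ½(6 + -10)(6) = -12 m
6–10 s: ½(-10 + -6)(4) = -32 m
10–11 s: ½(-6 + -12)(1) = -9 m
11–12 s: ½(-12 + 6)(1) = -3 m
Net displacement = -56 m

-56 m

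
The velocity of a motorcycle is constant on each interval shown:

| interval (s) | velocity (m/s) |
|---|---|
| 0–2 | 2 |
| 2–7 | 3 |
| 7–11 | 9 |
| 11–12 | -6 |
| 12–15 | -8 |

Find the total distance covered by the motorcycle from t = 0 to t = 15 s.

Total distance travelled is ∫|v| dt — sum the magnitudes of each area piece.
0–2 s: |2| × 2 = 4 m
2–7 s: |3| × 5 = 15 m
7–11 s: |9| × 4 = 36 m
11–12 s: |-6| × 1 = 6 m
12–15 s: |-8| × 3 = 24 m
Total distance = 85 m

85 m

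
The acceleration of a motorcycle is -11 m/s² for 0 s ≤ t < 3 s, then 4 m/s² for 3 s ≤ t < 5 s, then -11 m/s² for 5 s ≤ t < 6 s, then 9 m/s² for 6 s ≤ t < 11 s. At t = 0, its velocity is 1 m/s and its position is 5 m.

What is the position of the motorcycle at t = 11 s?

On each constant-a segment, Δv = aΔt and Δx = v₀Δt + ½aΔt²; chain segment to segment.
0–3 s: v starts 1 m/s; Δx = 1·3 + ½·-11·3² = -46.5 m; v ends -32 m/s.
3–5 s: v starts -32 m/s; Δx = -32·2 + ½·4·2² = -56 m; v ends -24 m/s.
5–6 s: v starts -24 m/s; Δx = -24·1 + ½·-11·1² = -29.5 m; v ends -35 m/s.
6–11 s: v starts -35 m/s; Δx = -35·5 + ½·9·5² = -62.5 m; v ends 10 m/s.
x(11) = 5 + Σ Δx = -189.5 m.

-189.5 m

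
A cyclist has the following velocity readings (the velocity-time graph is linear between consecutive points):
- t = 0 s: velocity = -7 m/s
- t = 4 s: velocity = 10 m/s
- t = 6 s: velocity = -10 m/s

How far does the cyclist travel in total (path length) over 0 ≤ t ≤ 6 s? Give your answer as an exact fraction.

Distance (not displacement) is the total path length: add the absolute areas under v-t.
0–4 s: v = 0 at t = 28/17 s; triangle areas 98/17 + 200/17 = 298/17 m
4–6 s: v = 0 at t = 5 s; triangle areas 5 + 5 = 10 m
Total distance = 468/17 m

468/17 m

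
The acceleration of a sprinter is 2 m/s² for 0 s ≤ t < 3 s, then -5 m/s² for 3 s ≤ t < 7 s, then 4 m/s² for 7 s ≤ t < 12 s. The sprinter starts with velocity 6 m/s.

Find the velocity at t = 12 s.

Δv equals the area under the a-t graph; then v = v₀ + Δv.
0–3 s: 2 × 3 = 6 m/s
3–7 s: -5 × 4 = -20 m/s
7–12 s: 4 × 5 = 20 m/s
Δv = 6 m/s, so v(12) = 6 + (6) = 12 m/s.

12 m/s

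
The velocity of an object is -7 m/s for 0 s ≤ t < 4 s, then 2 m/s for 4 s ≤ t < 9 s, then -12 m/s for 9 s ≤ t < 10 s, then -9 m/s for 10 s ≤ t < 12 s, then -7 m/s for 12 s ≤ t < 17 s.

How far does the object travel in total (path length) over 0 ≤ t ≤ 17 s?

103 m

Total distance travelled is ∫|v| dt — sum the magnitudes of each area piece.
0–4 s: |-7| × 4 = 28 m
4–9 s: |2| × 5 = 10 m
9–10 s: |-12| × 1 = 12 m
10–12 s: |-9| × 2 = 18 m
12–17 s: |-7| × 5 = 35 m
Total distance = 103 m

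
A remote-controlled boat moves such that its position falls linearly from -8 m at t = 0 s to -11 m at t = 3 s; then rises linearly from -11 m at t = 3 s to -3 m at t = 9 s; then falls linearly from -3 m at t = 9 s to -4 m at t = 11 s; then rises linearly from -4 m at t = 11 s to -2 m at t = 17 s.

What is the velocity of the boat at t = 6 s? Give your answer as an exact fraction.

4/3 m/s

Velocity is the slope of the x-t graph on 3–9 s: (-3 − -11)/(9 − 3) = 4/3 m/s.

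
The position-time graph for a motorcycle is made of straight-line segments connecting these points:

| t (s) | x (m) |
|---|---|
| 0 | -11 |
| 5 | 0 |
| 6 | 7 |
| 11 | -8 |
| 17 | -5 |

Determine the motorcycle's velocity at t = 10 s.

Velocity is the slope of the x-t graph on 6–11 s: (-8 − 7)/(11 − 6) = -3 m/s.

-3 m/s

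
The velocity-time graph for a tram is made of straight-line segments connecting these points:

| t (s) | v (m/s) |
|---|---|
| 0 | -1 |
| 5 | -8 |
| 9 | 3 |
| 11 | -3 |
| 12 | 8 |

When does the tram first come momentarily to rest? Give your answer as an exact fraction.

v changes sign on 5–9 s (from -8 to 3); the graph is linear there, so v = 0 at t = 5 + (8)·(9 − 5)/(3 − -8) = 87/11 s.

t = 87/11 s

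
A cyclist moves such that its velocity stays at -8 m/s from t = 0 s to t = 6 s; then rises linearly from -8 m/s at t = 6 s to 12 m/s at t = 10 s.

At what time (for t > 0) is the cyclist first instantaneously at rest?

v changes sign on 6–10 s (from -8 to 12); the graph is linear there, so v = 0 at t = 6 + (8)·(10 − 6)/(12 − -8) = 7.6 s.

t = 7.6 s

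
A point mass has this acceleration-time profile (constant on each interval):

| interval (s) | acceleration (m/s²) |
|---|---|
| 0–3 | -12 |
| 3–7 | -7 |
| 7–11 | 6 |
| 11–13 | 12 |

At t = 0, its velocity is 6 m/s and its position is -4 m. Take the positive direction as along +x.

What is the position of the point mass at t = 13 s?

-444 m

On each constant-a segment, Δv = aΔt and Δx = v₀Δt + ½aΔt²; chain segment to segment.
0–3 s: v starts 6 m/s; Δx = 6·3 + ½·-12·3² = -36 m; v ends -30 m/s.
3–7 s: v starts -30 m/s; Δx = -30·4 + ½·-7·4² = -176 m; v ends -58 m/s.
7–11 s: v starts -58 m/s; Δx = -58·4 + ½·6·4² = -184 m; v ends -34 m/s.
11–13 s: v starts -34 m/s; Δx = -34·2 + ½·12·2² = -44 m; v ends -10 m/s.
x(13) = -4 + Σ Δx = -444 m.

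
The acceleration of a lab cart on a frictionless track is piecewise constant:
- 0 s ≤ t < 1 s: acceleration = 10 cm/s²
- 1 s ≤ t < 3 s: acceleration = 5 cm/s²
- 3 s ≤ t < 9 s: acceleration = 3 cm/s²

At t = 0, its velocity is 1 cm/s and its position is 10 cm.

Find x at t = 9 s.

228 cm

On each constant-a segment, Δv = aΔt and Δx = v₀Δt + ½aΔt²; chain segment to segment.
0–1 s: v starts 1 cm/s; Δx = 1·1 + ½·10·1² = 6 cm; v ends 11 cm/s.
1–3 s: v starts 11 cm/s; Δx = 11·2 + ½·5·2² = 32 cm; v ends 21 cm/s.
3–9 s: v starts 21 cm/s; Δx = 21·6 + ½·3·6² = 180 cm; v ends 39 cm/s.
x(9) = 10 + Σ Δx = 228 cm.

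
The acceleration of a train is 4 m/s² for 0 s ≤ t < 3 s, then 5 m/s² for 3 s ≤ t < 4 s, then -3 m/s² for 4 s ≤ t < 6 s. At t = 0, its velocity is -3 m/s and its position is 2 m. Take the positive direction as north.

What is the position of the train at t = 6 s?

On each constant-a segment, Δv = aΔt and Δx = v₀Δt + ½aΔt²; chain segment to segment.
0–3 s: v starts -3 m/s; Δx = -3·3 + ½·4·3² = 9 m; v ends 9 m/s.
3–4 s: v starts 9 m/s; Δx = 9·1 + ½·5·1² = 11.5 m; v ends 14 m/s.
4–6 s: v starts 14 m/s; Δx = 14·2 + ½·-3·2² = 22 m; v ends 8 m/s.
x(6) = 2 + Σ Δx = 44.5 m.

44.5 m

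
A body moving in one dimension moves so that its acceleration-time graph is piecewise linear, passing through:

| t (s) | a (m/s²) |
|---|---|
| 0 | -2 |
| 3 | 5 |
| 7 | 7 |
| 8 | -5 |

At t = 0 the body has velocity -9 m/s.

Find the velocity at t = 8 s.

Δv equals the area under the a-t graph; then v = v₀ + Δv.
0–3 s: ½(-2 + 5)(3) = 4.5 m/s
3–7 s: ½(5 + 7)(4) = 24 m/s
7–8 s: ½(7 + -5)(1) = 1 m/s
Δv = 29.5 m/s, so v(8) = -9 + (29.5) = 20.5 m/s.

20.5 m/s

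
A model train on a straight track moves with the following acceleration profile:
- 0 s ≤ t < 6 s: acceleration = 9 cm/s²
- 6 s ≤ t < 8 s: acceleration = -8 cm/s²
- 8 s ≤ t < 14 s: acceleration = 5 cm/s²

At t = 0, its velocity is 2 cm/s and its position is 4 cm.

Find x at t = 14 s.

On each constant-a segment, Δv = aΔt and Δx = v₀Δt + ½aΔt²; chain segment to segment.
0–6 s: v starts 2 cm/s; Δx = 2·6 + ½·9·6² = 174 cm; v ends 56 cm/s.
6–8 s: v starts 56 cm/s; Δx = 56·2 + ½·-8·2² = 96 cm; v ends 40 cm/s.
8–14 s: v starts 40 cm/s; Δx = 40·6 + ½·5·6² = 330 cm; v ends 70 cm/s.
x(14) = 4 + Σ Δx = 604 cm.

604 cm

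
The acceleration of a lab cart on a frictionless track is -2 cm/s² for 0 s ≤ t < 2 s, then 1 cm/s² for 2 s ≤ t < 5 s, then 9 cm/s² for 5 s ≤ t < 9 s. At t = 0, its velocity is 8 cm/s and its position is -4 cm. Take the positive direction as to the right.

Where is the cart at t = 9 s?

124.5 cm

On each constant-a segment, Δv = aΔt and Δx = v₀Δt + ½aΔt²; chain segment to segment.
0–2 s: v starts 8 cm/s; Δx = 8·2 + ½·-2·2² = 12 cm; v ends 4 cm/s.
2–5 s: v starts 4 cm/s; Δx = 4·3 + ½·1·3² = 16.5 cm; v ends 7 cm/s.
5–9 s: v starts 7 cm/s; Δx = 7·4 + ½·9·4² = 100 cm; v ends 43 cm/s.
x(9) = -4 + Σ Δx = 124.5 cm.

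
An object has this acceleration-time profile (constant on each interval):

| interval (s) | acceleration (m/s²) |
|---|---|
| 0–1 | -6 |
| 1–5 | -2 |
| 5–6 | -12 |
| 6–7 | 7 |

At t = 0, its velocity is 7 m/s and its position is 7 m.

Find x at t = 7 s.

-29.5 m

On each constant-a segment, Δv = aΔt and Δx = v₀Δt + ½aΔt²; chain segment to segment.
0–1 s: v starts 7 m/s; Δx = 7·1 + ½·-6·1² = 4 m; v ends 1 m/s.
1–5 s: v starts 1 m/s; Δx = 1·4 + ½·-2·4² = -12 m; v ends -7 m/s.
5–6 s: v starts -7 m/s; Δx = -7·1 + ½·-12·1² = -13 m; v ends -19 m/s.
6–7 s: v starts -19 m/s; Δx = -19·1 + ½·7·1² = -15.5 m; v ends -12 m/s.
x(7) = 7 + Σ Δx = -29.5 m.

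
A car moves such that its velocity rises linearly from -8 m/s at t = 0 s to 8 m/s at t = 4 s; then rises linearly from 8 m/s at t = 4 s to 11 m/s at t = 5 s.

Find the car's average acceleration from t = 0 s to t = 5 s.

Average acceleration = Δv/Δt = (11 − -8)/(5 − 0) = 3.8 m/s².

3.8 m/s²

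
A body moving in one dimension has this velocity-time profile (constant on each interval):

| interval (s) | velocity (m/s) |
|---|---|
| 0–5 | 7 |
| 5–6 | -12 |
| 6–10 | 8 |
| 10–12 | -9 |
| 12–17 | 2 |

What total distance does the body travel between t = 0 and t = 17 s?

Distance (not displacement) is the total path length: add the absolute areas under v-t.
0–5 s: |7| × 5 = 35 m
5–6 s: |-12| × 1 = 12 m
6–10 s: |8| × 4 = 32 m
10–12 s: |-9| × 2 = 18 m
12–17 s: |2| × 5 = 10 m
Total distance = 107 m

107 m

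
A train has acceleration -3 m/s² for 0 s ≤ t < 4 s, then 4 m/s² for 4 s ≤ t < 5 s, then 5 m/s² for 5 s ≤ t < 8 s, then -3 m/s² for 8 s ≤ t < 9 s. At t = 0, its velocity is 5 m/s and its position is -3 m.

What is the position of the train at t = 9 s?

On each constant-a segment, Δv = aΔt and Δx = v₀Δt + ½aΔt²; chain segment to segment.
0–4 s: v starts 5 m/s; Δx = 5·4 + ½·-3·4² = -4 m; v ends -7 m/s.
4–5 s: v starts -7 m/s; Δx = -7·1 + ½·4·1² = -5 m; v ends -3 m/s.
5–8 s: v starts -3 m/s; Δx = -3·3 + ½·5·3² = 13.5 m; v ends 12 m/s.
8–9 s: v starts 12 m/s; Δx = 12·1 + ½·-3·1² = 10.5 m; v ends 9 m/s.
x(9) = -3 + Σ Δx = 12 m.

12 m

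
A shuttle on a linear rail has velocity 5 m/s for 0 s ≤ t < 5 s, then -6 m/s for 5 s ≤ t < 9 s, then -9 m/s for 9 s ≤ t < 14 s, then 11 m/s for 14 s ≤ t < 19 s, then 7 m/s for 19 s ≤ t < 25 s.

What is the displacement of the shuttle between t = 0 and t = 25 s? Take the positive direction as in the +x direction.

53 m

Net displacement equals the area under the velocity-time graph (areas below the axis count negative).
0–5 s: 5 × 5 = 25 m
5–9 s: -6 × 4 = -24 m
9–14 s: -9 × 5 = -45 m
14–19 s: 11 × 5 = 55 m
19–25 s: 7 × 6 = 42 m
Net displacement = 53 m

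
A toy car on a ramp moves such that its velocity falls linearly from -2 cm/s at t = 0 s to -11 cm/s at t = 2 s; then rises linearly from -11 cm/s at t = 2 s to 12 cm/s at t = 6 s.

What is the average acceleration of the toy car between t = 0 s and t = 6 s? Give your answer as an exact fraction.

7/3 cm/s²

Average acceleration = Δv/Δt = (12 − -2)/(6 − 0) = 7/3 cm/s².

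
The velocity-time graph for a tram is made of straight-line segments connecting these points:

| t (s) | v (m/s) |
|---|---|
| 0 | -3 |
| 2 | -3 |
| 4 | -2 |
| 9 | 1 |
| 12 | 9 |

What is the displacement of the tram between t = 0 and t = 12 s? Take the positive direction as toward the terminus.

1.5 m

Net displacement equals the area under the velocity-time graph (areas below the axis count negative).
0–2 s: -3 × 2 = -6 m
2–4 s: ½(-3 + -2)(2) = -5 m
4–9 s: ½(-2 + 1)(5) = -2.5 m
9–12 s: ½(1 + 9)(3) = 15 m
Net displacement = 1.5 m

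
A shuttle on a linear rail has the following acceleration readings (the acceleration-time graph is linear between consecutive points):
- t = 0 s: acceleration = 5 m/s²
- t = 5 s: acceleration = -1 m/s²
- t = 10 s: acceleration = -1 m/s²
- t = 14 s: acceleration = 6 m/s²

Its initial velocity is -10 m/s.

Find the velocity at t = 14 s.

Δv equals the area under the a-t graph; then v = v₀ + Δv.
0–5 s: ½(5 + -1)(5) = 10 m/s
5–10 s: -1 × 5 = -5 m/s
10–14 s: ½(-1 + 6)(4) = 10 m/s
Δv = 15 m/s, so v(14) = -10 + (15) = 5 m/s.

5 m/s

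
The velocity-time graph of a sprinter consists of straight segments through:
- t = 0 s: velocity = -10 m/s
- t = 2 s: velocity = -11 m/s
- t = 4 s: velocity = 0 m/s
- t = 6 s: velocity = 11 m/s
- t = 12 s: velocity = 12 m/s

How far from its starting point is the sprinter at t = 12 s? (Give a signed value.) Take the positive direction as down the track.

48 m

Displacement is the signed area under the v-t curve.
0–2 s: ½(-10 + -11)(2) = -21 m
2–4 s: ½(-11 + 0)(2) = -11 m
4–6 s: ½(0 + 11)(2) = 11 m
6–12 s: ½(11 + 12)(6) = 69 m
Net displacement = 48 m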